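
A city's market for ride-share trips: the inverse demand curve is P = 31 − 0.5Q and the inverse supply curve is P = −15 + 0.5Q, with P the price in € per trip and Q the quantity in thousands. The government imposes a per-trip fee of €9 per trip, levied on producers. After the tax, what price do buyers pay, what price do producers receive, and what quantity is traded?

Inverting to Q(P) form: Qd = 62 − 2P; Qs = 2P + 30.
Without the tax, 62 − 2P = 2P + 30 gives 4P = 32, so P* = €8 and Q* = 46.
With the tax collected from producers, supply shifts: Qs = 2(P − 9) + 30.
New equilibrium: buyers pay €12.5, producers receive €3.5, Q = 37. (Wedge: Pb − Ps = 9.)
The less price-elastic side of the market bears the larger share of a per-unit tax.

Buyers pay €12.5; producers receive €3.5; quantity = 37.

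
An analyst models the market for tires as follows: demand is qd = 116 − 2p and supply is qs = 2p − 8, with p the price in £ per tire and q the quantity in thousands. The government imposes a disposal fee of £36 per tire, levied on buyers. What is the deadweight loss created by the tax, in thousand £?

Deadweight loss = £648 thousand.

Without the tax, 116 − 2p = 2p − 8 gives 4p = 124, so p* = £31 and q* = 54.
With the tax collected from buyers, demand (in seller-price terms) shifts: qd = 116 − 2(p + 36).
New equilibrium: buyers pay £49, sellers receive £13, q = 18. (Wedge: pb − ps = 36.)
Quantity falls by |ΔQ| = |54 − 18| = 36.
DWL = ½ · t · |ΔQ| = ½ · 36 · 36 = £648.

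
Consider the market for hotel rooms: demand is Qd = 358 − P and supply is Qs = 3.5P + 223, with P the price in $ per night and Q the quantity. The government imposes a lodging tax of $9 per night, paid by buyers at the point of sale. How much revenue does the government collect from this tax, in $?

Tax revenue = $2889.

Before the tax: set 358 − P = 3.5P + 223 → P* = $30, Q* = 328.
With the tax collected from buyers, demand (in seller-price terms) shifts: Qd = 358 − (P + 9).
New equilibrium: buyers pay $37, sellers receive $28, Q = 321. (Wedge: Pb − Ps = 9.)
Revenue = t · Q = 9 · 321 = $2889.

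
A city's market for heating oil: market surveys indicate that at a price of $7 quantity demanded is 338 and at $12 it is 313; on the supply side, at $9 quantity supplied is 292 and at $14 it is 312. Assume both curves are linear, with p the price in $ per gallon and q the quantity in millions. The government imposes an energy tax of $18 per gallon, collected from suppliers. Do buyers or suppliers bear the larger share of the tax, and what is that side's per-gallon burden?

Demand slope: (313 − 338)/(12 − 7) = -5, so qd = 373 − 5p.
Supply slope: (312 − 292)/(14 − 9) = 4, so qs = 4p + 256.
Before the tax: set 373 − 5p = 4p + 256 → p* = $13, q* = 308.
With the tax collected from suppliers, supply shifts: qs = 4(p − 18) + 256.
Solving gives q = 268 with buyers paying $21 and suppliers receiving $3 (the $18 wedge).
Per-gallon burden: buyers $8, suppliers $10.
Suppliers take the larger share because supply is less price-elastic here (demand slope 5 vs supply slope 4).
The less price-elastic side of the market bears the larger share of a per-unit tax.

Suppliers bear the larger share: $10 per gallon.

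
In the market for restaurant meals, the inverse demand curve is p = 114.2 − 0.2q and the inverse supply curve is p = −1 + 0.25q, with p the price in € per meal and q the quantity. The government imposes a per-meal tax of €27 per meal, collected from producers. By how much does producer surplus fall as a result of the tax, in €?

Inverting to q(p) form: qd = 571 − 5p; qs = 4p + 4.
Before the tax: set 571 − 5p = 4p + 4 → p* = €63, q* = 256.
With the tax collected from producers, supply shifts: qs = 4(p − 27) + 4.
New equilibrium: consumers pay €75, producers receive €48, q = 196. (Wedge: pb − ps = 27.)
ΔPS is the trapezoid between Q = 196 and Q = 256 of height €15: ½ · (256 + 196) · 15 = €3390.

Producer surplus falls by €3390.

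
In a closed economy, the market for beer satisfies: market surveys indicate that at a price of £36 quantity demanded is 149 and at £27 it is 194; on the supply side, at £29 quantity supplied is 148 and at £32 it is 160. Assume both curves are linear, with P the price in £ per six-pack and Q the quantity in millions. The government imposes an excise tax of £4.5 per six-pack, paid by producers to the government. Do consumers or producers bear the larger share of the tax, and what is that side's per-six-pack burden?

Demand slope: (194 − 149)/(27 − 36) = -5, so Qd = 329 − 5P.
Supply slope: (160 − 148)/(32 − 29) = 4, so Qs = 4P + 32.
Before the tax: set 329 − 5P = 4P + 32 → P* = £33, Q* = 164.
With the tax collected from producers, supply shifts: Qs = 4(P − 4.5) + 32.
New equilibrium: consumers pay £35, producers receive £30.5, Q = 154. (Wedge: Pb − Ps = 4.5.)
Per-six-pack burden: consumers £2, producers £2.5.
Producers take the larger share because supply is less price-elastic here (demand slope 5 vs supply slope 4).
The less price-elastic side of the market bears the larger share of a per-unit tax.

Producers bear the larger share: £2.5 per six-pack.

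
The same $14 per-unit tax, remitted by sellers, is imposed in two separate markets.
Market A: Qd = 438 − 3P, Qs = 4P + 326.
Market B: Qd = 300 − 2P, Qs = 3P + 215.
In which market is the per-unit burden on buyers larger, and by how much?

Market A: pre-tax P* = $16, Q* = 390; post-tax Q = 366; per-unit burden on buyers = $8.
Market B: pre-tax P* = $17, Q* = 266; post-tax Q = 249.2; per-unit burden on buyers = $8.4.
Difference: $8 vs $8.4 → market B is larger by $0.4.

Market B, by $0.4.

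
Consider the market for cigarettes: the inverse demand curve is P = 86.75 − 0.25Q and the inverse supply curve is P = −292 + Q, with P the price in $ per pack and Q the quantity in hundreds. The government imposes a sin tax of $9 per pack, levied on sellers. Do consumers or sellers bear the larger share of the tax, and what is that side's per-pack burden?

Inverting to Q(P) form: Qd = 347 − 4P; Qs = P + 292.
Without the tax, 347 − 4P = P + 292 gives 5P = 55, so P* = $11 and Q* = 303.
With the tax collected from sellers, supply shifts: Qs = (P − 9) + 292.
New equilibrium: consumers pay $12.8, sellers receive $3.8, Q = 295.8. (Wedge: Pb − Ps = 9.)
Per-pack burden: consumers $1.8, sellers $7.2.
Sellers take the larger share because supply is less price-elastic here (demand slope 4 vs supply slope 1).

Sellers bear the larger share: $7.2 per pack.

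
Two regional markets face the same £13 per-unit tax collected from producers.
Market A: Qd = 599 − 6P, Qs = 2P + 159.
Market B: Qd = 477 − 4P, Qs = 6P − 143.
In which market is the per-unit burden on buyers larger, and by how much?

Market B, by £4.55.

Market A: pre-tax P* = £55, Q* = 269; post-tax Q = 249.5; per-unit burden on buyers = £3.25.
Market B: pre-tax P* = £62, Q* = 229; post-tax Q = 197.8; per-unit burden on buyers = £7.8.
Difference: £3.25 vs £7.8 → market B is larger by £4.55.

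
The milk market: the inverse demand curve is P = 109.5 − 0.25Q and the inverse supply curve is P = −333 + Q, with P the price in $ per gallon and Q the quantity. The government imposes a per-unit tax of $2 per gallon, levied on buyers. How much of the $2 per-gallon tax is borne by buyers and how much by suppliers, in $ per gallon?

Buyers bear $0.4 per gallon; suppliers bear $1.6 per gallon.

Inverting to Q(P) form: Qd = 438 − 4P; Qs = P + 333.
Before the tax: set 438 − 4P = P + 333 → P* = $21, Q* = 354.
With the tax collected from buyers, demand (in seller-price terms) shifts: Qd = 438 − 4(P + 2).
New equilibrium: buyers pay $21.4, suppliers receive $19.4, Q = 352.4. (Wedge: Pb − Ps = 2.)
Burden on buyers: $0.4; on suppliers: $1.6. (They sum to $2.)
The less price-elastic side of the market bears the larger share of a per-unit tax.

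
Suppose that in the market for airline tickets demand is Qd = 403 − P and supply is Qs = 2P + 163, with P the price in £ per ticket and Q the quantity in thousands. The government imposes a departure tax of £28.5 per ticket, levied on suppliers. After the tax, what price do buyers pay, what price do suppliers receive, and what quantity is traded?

Buyers pay £99; suppliers receive £70.5; quantity = 304.

Before the tax: set 403 − P = 2P + 163 → P* = £80, Q* = 323.
With the tax collected from suppliers, supply shifts: Qs = 2(P − 28.5) + 163.
Solving gives Q = 304 with buyers paying £99 and suppliers receiving £70.5 (the £28.5 wedge).
The less price-elastic side of the market bears the larger share of a per-unit tax.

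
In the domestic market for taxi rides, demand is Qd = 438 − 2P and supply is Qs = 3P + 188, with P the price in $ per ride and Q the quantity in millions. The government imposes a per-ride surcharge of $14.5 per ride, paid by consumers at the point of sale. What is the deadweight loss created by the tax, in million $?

Before the tax: set 438 − 2P = 3P + 188 → P* = $50, Q* = 338.
With the tax collected from consumers, demand (in seller-price terms) shifts: Qd = 438 − 2(P + 14.5).
New equilibrium: consumers pay $58.7, producers receive $44.2, Q = 320.6. (Wedge: Pb − Ps = 14.5.)
Quantity falls by |ΔQ| = |338 − 320.6| = 17.4.
DWL = ½ · t · |ΔQ| = ½ · 14.5 · 17.4 = $126.15.

Deadweight loss = $126.15 million.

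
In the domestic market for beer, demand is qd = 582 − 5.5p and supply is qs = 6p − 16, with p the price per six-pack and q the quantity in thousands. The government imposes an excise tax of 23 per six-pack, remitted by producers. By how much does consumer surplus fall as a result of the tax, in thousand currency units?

Before the tax: set 582 − 5.5p = 6p − 16 → p* = 52, q* = 296.
With the tax collected from producers, supply shifts: qs = 6(p − 23) − 16.
Solving gives q = 230 with buyers paying 64 and producers receiving 41 (the 23 wedge).
ΔCS is the trapezoid between Q = 230 and Q = 296 of height 12: ½ · (296 + 230) · 12 = 3156.

Consumer surplus falls by 3156 thousand.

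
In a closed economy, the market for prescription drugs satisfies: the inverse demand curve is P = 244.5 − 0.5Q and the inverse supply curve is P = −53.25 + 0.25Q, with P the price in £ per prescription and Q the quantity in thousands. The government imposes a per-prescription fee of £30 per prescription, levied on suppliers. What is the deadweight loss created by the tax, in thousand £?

Deadweight loss = £600 thousand.

Rewrite in direct form: Qd = 489 − 2P and Qs = 4P + 213.
Before the tax: set 489 − 2P = 4P + 213 → P* = £46, Q* = 397.
With the tax collected from suppliers, supply shifts: Qs = 4(P − 30) + 213.
New equilibrium: buyers pay £66, suppliers receive £36, Q = 357. (Wedge: Pb − Ps = 30.)
Quantity falls by |ΔQ| = |397 − 357| = 40.
DWL = ½ · t · |ΔQ| = ½ · 30 · 40 = £600.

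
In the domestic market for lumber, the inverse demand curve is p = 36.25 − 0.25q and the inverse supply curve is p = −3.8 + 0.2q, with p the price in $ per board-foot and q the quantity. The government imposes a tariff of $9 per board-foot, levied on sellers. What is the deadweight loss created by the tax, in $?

Deadweight loss = $90.

Inverting to q(p) form: qd = 145 − 4p; qs = 5p + 19.
Before the tax: set 145 − 4p = 5p + 19 → p* = $14, q* = 89.
With the tax collected from sellers, supply shifts: qs = 5(p − 9) + 19.
New equilibrium: buyers pay $19, sellers receive $10, q = 69. (Wedge: pb − ps = 9.)
Quantity falls by |ΔQ| = |89 − 69| = 20.
DWL = ½ · t · |ΔQ| = ½ · 9 · 20 = $90.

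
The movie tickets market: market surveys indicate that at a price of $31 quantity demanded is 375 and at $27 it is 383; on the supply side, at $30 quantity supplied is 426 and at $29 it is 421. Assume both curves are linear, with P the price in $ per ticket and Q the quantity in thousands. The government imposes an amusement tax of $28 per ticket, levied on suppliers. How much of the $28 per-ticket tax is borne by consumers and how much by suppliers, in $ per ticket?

Consumers bear $20 per ticket; suppliers bear $8 per ticket.

Demand slope: (383 − 375)/(27 − 31) = -2, so Qd = 437 − 2P.
Supply slope: (421 − 426)/(29 − 30) = 5, so Qs = 5P + 276.
Without the tax, 437 − 2P = 5P + 276 gives 7P = 161, so P* = $23 and Q* = 391.
With the tax collected from suppliers, supply shifts: Qs = 5(P − 28) + 276.
New equilibrium: consumers pay $43, suppliers receive $15, Q = 351. (Wedge: Pb − Ps = 28.)
Burden on consumers: $20; on suppliers: $8. (They sum to $28.)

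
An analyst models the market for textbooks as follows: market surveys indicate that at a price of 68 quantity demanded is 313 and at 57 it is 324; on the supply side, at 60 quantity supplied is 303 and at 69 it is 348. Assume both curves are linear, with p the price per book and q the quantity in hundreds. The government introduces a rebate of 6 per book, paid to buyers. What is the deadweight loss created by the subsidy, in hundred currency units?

Demand slope: (324 − 313)/(57 − 68) = -1, so qd = 381 − p.
Supply slope: (348 − 303)/(69 − 60) = 5, so qs = 5p + 3.
Without the subsidy, 381 − p = 5p + 3 gives 6p = 378, so p* = 63 and q* = 318.
With a per-unit subsidy paid to buyers, each effectively pays p − 6, so demand becomes qd = 381 − (p − 6).
New equilibrium: buyers pay 58, producers receive 64, q = 323. (Wedge: pb − ps = −6.)
Quantity rises by |ΔQ| = |318 − 323| = 5.
DWL = ½ · t · |ΔQ| = ½ · 6 · 5 = 15.

Deadweight loss = 15 hundred.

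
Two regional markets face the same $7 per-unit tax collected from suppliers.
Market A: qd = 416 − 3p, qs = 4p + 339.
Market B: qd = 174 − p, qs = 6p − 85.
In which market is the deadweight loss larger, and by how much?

Market A: pre-tax p* = $11, q* = 383; post-tax q = 371; deadweight loss = $42.
Market B: pre-tax p* = $37, q* = 137; post-tax q = 131; deadweight loss = $21.
Difference: $42 vs $21 → market A is larger by $21.

Market A, by $21.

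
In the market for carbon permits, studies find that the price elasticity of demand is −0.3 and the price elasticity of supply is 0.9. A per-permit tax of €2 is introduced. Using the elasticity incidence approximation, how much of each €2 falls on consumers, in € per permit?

Consumers bear ≈ €1.5 per permit.

Incidence ratio: consumers' share ≈ εs / (εs + |εd|) = 0.9 / (0.9 + 0.3) = 0.75.
So consumers bear ≈ 0.75 × €2 = €1.5; producers bear €0.5.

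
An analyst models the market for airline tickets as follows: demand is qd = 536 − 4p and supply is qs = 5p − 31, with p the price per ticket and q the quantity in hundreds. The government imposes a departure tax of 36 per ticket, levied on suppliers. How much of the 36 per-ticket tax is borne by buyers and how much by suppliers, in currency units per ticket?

Buyers bear 20 per ticket; suppliers bear 16 per ticket.

Before the tax: set 536 − 4p = 5p − 31 → p* = 63, q* = 284.
With the tax collected from suppliers, supply shifts: qs = 5(p − 36) − 31.
Solving gives q = 204 with buyers paying 83 and suppliers receiving 47 (the 36 wedge).
Burden on buyers: 20; on suppliers: 16. (They sum to 36.)
The less price-elastic side of the market bears the larger share of a per-unit tax.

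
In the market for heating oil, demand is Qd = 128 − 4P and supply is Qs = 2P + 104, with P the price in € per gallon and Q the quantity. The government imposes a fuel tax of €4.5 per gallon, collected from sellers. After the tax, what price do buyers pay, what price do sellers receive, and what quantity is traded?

Before the tax: set 128 − 4P = 2P + 104 → P* = €4, Q* = 112.
With the tax collected from sellers, supply shifts: Qs = 2(P − 4.5) + 104.
New equilibrium: buyers pay €5.5, sellers receive €1, Q = 106. (Wedge: Pb − Ps = 4.5.)

Buyers pay €5.5; sellers receive €1; quantity = 106.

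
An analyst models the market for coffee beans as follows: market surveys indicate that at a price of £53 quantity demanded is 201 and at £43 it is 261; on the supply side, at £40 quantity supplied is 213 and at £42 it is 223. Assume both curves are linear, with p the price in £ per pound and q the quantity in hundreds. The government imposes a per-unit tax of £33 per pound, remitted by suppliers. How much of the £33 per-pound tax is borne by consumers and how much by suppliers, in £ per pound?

Demand slope: (261 − 201)/(43 − 53) = -6, so qd = 519 − 6p.
Supply slope: (223 − 213)/(42 − 40) = 5, so qs = 5p + 13.
Without the tax, 519 − 6p = 5p + 13 gives 11p = 506, so p* = £46 and q* = 243.
With the tax collected from suppliers, supply shifts: qs = 5(p − 33) + 13.
New equilibrium: consumers pay £61, suppliers receive £28, q = 153. (Wedge: pb − ps = 33.)
Burden on consumers: £15; on suppliers: £18. (They sum to £33.)
The less price-elastic side of the market bears the larger share of a per-unit tax.

Consumers bear £15 per pound; suppliers bear £18 per pound.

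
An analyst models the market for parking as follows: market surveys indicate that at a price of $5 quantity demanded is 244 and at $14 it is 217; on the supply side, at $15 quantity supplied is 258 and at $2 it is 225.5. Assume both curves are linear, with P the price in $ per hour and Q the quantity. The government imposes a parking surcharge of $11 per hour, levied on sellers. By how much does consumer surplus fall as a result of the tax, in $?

Consumer surplus falls by $1152.5.

Demand slope: (217 − 244)/(14 − 5) = -3, so Qd = 259 − 3P.
Supply slope: (225.5 − 258)/(2 − 15) = 2.5, so Qs = 2.5P + 220.5.
Before the tax: set 259 − 3P = 2.5P + 220.5 → P* = $7, Q* = 238.
With the tax collected from sellers, supply shifts: Qs = 2.5(P − 11) + 220.5.
Solving gives Q = 223 with buyers paying $12 and sellers receiving $1 (the $11 wedge).
ΔCS is the trapezoid between Q = 223 and Q = 238 of height $5: ½ · (238 + 223) · 5 = $1152.5.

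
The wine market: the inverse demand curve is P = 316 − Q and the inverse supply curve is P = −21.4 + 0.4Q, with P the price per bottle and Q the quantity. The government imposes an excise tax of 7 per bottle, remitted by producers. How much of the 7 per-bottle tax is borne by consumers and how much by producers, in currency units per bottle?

Inverting to Q(P) form: Qd = 316 − P; Qs = 2.5P + 53.5.
Before the tax: set 316 − P = 2.5P + 53.5 → P* = 75, Q* = 241.
With the tax collected from producers, supply shifts: Qs = 2.5(P − 7) + 53.5.
Solving gives Q = 236 with consumers paying 80 and producers receiving 73 (the 7 wedge).
Burden on consumers: 5; on producers: 2. (They sum to 7.)

Consumers bear 5 per bottle; producers bear 2 per bottle.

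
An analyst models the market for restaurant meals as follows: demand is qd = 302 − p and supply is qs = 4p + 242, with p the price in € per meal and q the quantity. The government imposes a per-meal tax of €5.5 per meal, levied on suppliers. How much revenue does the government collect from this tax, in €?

Tax revenue = €1570.8.

Before the tax: set 302 − p = 4p + 242 → p* = €12, q* = 290.
With the tax collected from suppliers, supply shifts: qs = 4(p − 5.5) + 242.
New equilibrium: buyers pay €16.4, suppliers receive €10.9, q = 285.6. (Wedge: pb − ps = 5.5.)
Revenue = t · Q = 5.5 · 285.6 = €1570.8.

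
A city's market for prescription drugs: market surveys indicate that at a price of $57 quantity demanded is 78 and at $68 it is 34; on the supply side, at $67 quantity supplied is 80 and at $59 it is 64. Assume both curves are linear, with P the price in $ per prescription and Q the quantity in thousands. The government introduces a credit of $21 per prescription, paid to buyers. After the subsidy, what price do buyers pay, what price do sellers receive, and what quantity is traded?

Buyers pay $53; sellers receive $74; quantity = 94.

Demand slope: (34 − 78)/(68 − 57) = -4, so Qd = 306 − 4P.
Supply slope: (64 − 80)/(59 − 67) = 2, so Qs = 2P − 54.
Before the subsidy: set 306 − 4P = 2P − 54 → P* = $60, Q* = 66.
With a per-unit subsidy paid to buyers, each effectively pays P − 21, so demand becomes Qd = 306 − 4(P − 21).
New equilibrium: buyers pay $53, sellers receive $74, Q = 94. (Wedge: Pb − Ps = −21.)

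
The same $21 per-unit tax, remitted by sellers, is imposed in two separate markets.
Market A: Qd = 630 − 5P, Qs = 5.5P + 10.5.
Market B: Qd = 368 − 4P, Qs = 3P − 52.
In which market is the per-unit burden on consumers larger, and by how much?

Market A, by $2.

Market A: pre-tax P* = $59, Q* = 335; post-tax Q = 280; per-unit burden on consumers = $11.
Market B: pre-tax P* = $60, Q* = 128; post-tax Q = 92; per-unit burden on consumers = $9.
Difference: $11 vs $9 → market A is larger by $2.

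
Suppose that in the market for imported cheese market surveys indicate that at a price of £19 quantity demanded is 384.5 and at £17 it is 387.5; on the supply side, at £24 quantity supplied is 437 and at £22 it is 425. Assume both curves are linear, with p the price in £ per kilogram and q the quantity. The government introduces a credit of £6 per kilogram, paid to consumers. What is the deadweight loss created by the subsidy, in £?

Demand slope: (387.5 − 384.5)/(17 − 19) = -1.5, so qd = 413 − 1.5p.
Supply slope: (425 − 437)/(22 − 24) = 6, so qs = 6p + 293.
Before the subsidy: set 413 − 1.5p = 6p + 293 → p* = £16, q* = 389.
With a per-unit subsidy paid to consumers, each effectively pays p − 6, so demand becomes qd = 413 − 1.5(p − 6).
New equilibrium: consumers pay £11.2, producers receive £17.2, q = 396.2. (Wedge: pb − ps = −6.)
Quantity rises by |ΔQ| = |389 − 396.2| = 7.2.
DWL = ½ · t · |ΔQ| = ½ · 6 · 7.2 = £21.6.

Deadweight loss = £21.6.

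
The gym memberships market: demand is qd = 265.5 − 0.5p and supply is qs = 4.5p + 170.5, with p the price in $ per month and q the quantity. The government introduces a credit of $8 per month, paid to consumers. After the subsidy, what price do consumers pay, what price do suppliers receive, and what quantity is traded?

Consumers pay $11.8; suppliers receive $19.8; quantity = 259.6.

Before the subsidy: set 265.5 − 0.5p = 4.5p + 170.5 → p* = $19, q* = 256.
With a per-unit subsidy paid to consumers, each effectively pays p − 8, so demand becomes qd = 265.5 − 0.5(p − 8).
New equilibrium: consumers pay $11.8, suppliers receive $19.8, q = 259.6. (Wedge: pb − ps = −8.)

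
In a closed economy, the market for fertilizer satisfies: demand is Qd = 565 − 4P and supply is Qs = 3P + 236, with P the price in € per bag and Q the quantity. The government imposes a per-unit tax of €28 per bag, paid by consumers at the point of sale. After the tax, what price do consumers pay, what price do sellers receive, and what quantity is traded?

Consumers pay €59; sellers receive €31; quantity = 329.

Without the tax, 565 − 4P = 3P + 236 gives 7P = 329, so P* = €47 and Q* = 377.
With the tax collected from consumers, demand (in seller-price terms) shifts: Qd = 565 − 4(P + 28).
New equilibrium: consumers pay €59, sellers receive €31, Q = 329. (Wedge: Pb − Ps = 28.)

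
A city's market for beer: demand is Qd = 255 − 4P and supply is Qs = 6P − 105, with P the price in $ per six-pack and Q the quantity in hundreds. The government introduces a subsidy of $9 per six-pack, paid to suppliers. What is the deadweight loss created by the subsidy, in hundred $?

Deadweight loss = $97.2 hundred.

Before the subsidy: set 255 − 4P = 6P − 105 → P* = $36, Q* = 111.
With a per-unit subsidy paid to suppliers, each receives P + 9 per unit sold, so supply becomes Qs = 6(P + 9) − 105.
New equilibrium: consumers pay $30.6, suppliers receive $39.6, Q = 132.6. (Wedge: Pb − Ps = −9.)
Quantity rises by |ΔQ| = |111 − 132.6| = 21.6.
DWL = ½ · t · |ΔQ| = ½ · 9 · 21.6 = $97.2.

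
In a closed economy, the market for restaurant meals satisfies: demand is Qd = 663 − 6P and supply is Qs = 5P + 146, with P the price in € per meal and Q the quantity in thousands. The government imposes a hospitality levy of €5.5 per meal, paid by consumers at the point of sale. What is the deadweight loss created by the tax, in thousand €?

Deadweight loss = €41.25 thousand.

Before the tax: set 663 − 6P = 5P + 146 → P* = €47, Q* = 381.
With the tax collected from consumers, demand (in seller-price terms) shifts: Qd = 663 − 6(P + 5.5).
Solving gives Q = 366 with consumers paying €49.5 and producers receiving €44 (the €5.5 wedge).
Quantity falls by |ΔQ| = |381 − 366| = 15.
DWL = ½ · t · |ΔQ| = ½ · 5.5 · 15 = €41.25.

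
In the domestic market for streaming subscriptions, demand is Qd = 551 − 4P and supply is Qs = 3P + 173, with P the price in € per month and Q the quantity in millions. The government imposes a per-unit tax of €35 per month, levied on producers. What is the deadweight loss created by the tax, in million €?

Before the tax: set 551 − 4P = 3P + 173 → P* = €54, Q* = 335.
With the tax collected from producers, supply shifts: Qs = 3(P − 35) + 173.
New equilibrium: consumers pay €69, producers receive €34, Q = 275. (Wedge: Pb − Ps = 35.)
Quantity falls by |ΔQ| = |335 − 275| = 60.
DWL = ½ · t · |ΔQ| = ½ · 35 · 60 = €1050.

Deadweight loss = €1050 million.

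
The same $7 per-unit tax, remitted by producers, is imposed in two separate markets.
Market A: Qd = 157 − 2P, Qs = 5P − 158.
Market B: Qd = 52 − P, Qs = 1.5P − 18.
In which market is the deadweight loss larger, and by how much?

Market A, by $20.3.

Market A: pre-tax P* = $45, Q* = 67; post-tax Q = 57; deadweight loss = $35.
Market B: pre-tax P* = $28, Q* = 24; post-tax Q = 19.8; deadweight loss = $14.7.
Difference: $35 vs $14.7 → market A is larger by $20.3.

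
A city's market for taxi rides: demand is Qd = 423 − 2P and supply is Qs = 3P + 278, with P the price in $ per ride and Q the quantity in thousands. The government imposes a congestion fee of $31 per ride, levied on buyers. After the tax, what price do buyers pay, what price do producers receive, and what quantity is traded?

Before the tax: set 423 − 2P = 3P + 278 → P* = $29, Q* = 365.
With the tax collected from buyers, demand (in seller-price terms) shifts: Qd = 423 − 2(P + 31).
Solving gives Q = 327.8 with buyers paying $47.6 and producers receiving $16.6 (the $31 wedge).
The less price-elastic side of the market bears the larger share of a per-unit tax.

Buyers pay $47.6; producers receive $16.6; quantity = 327.8.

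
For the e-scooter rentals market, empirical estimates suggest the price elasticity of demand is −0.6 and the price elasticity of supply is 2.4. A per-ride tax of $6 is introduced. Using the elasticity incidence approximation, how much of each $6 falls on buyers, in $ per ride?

Buyers bear ≈ $4.8 per ride.

Incidence ratio: buyers' share ≈ εs / (εs + |εd|) = 2.4 / (2.4 + 0.6) = 0.8.
So buyers bear ≈ 0.8 × $6 = $4.8; sellers bear $1.2.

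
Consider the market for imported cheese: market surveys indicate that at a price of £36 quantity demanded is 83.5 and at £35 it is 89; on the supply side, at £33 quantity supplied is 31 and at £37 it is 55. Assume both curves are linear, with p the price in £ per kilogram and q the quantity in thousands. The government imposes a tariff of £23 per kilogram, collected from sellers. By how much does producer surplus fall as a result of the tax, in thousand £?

Producer surplus falls by £374 thousand.

Demand slope: (89 − 83.5)/(35 − 36) = -5.5, so qd = 281.5 − 5.5p.
Supply slope: (55 − 31)/(37 − 33) = 6, so qs = 6p − 167.
Before the tax: set 281.5 − 5.5p = 6p − 167 → p* = £39, q* = 67.
With the tax collected from sellers, supply shifts: qs = 6(p − 23) − 167.
New equilibrium: buyers pay £51, sellers receive £28, q = 1. (Wedge: pb − ps = 23.)
ΔPS is the trapezoid between Q = 1 and Q = 67 of height £11: ½ · (67 + 1) · 11 = £374.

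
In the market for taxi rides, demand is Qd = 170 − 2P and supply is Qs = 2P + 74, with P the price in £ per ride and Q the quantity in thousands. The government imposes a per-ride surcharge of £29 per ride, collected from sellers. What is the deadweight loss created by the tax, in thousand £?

Without the tax, 170 − 2P = 2P + 74 gives 4P = 96, so P* = £24 and Q* = 122.
With the tax collected from sellers, supply shifts: Qs = 2(P − 29) + 74.
New equilibrium: consumers pay £38.5, sellers receive £9.5, Q = 93. (Wedge: Pb − Ps = 29.)
Quantity falls by |ΔQ| = |122 − 93| = 29.
DWL = ½ · t · |ΔQ| = ½ · 29 · 29 = £420.5.

Deadweight loss = £420.5 thousand.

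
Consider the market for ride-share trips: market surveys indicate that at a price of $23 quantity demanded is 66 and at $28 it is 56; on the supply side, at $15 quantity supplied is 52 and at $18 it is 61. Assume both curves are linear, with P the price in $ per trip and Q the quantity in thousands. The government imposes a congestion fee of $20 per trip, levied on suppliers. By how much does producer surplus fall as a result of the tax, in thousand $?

Demand slope: (56 − 66)/(28 − 23) = -2, so Qd = 112 − 2P.
Supply slope: (61 − 52)/(18 − 15) = 3, so Qs = 3P + 7.
Without the tax, 112 − 2P = 3P + 7 gives 5P = 105, so P* = $21 and Q* = 70.
With the tax collected from suppliers, supply shifts: Qs = 3(P − 20) + 7.
New equilibrium: consumers pay $33, suppliers receive $13, Q = 46. (Wedge: Pb − Ps = 20.)
ΔPS is the trapezoid between Q = 46 and Q = 70 of height $8: ½ · (70 + 46) · 8 = $464.

Producer surplus falls by $464 thousand.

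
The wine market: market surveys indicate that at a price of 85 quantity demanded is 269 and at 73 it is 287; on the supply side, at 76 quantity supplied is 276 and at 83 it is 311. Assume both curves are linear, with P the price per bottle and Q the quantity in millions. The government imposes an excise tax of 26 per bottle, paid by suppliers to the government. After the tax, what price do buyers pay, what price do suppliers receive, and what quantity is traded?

Buyers pay 97; suppliers receive 71; quantity = 251.

Demand slope: (287 − 269)/(73 − 85) = -1.5, so Qd = 396.5 − 1.5P.
Supply slope: (311 − 276)/(83 − 76) = 5, so Qs = 5P − 104.
Without the tax, 396.5 − 1.5P = 5P − 104 gives 6.5P = 500.5, so P* = 77 and Q* = 281.
With the tax collected from suppliers, supply shifts: Qs = 5(P − 26) − 104.
New equilibrium: buyers pay 97, suppliers receive 71, Q = 251. (Wedge: Pb − Ps = 26.)
The less price-elastic side of the market bears the larger share of a per-unit tax.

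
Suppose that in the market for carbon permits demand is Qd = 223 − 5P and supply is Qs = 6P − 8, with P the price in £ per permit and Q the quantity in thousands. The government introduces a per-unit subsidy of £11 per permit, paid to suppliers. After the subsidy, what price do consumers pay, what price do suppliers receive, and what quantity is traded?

Consumers pay £15; suppliers receive £26; quantity = 148.

Before the subsidy: set 223 − 5P = 6P − 8 → P* = £21, Q* = 118.
With a per-unit subsidy paid to suppliers, each receives P + 11 per unit sold, so supply becomes Qs = 6(P + 11) − 8.
Solving gives Q = 148 with consumers paying £15 and suppliers receiving £26 (the £11 wedge).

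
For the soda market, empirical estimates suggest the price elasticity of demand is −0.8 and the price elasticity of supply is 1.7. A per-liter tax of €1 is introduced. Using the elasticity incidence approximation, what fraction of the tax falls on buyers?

Incidence ratio: buyers' share ≈ εs / (εs + |εd|) = 1.7 / (1.7 + 0.8) = 0.68.
Supply is the more elastic side, so buyers bear the larger share.

Buyers' share ≈ 0.68.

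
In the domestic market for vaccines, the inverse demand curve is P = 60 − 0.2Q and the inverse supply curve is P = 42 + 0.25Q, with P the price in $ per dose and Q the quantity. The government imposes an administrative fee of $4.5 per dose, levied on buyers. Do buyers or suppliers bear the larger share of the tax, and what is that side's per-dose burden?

Rewrite in direct form: Qd = 300 − 5P and Qs = 4P − 168.
Before the tax: set 300 − 5P = 4P − 168 → P* = $52, Q* = 40.
With the tax collected from buyers, demand (in seller-price terms) shifts: Qd = 300 − 5(P + 4.5).
New equilibrium: buyers pay $54, suppliers receive $49.5, Q = 30. (Wedge: Pb − Ps = 4.5.)
Per-dose burden: buyers $2, suppliers $2.5.
Suppliers take the larger share because supply is less price-elastic here (demand slope 5 vs supply slope 4).
The less price-elastic side of the market bears the larger share of a per-unit tax.

Suppliers bear the larger share: $2.5 per dose.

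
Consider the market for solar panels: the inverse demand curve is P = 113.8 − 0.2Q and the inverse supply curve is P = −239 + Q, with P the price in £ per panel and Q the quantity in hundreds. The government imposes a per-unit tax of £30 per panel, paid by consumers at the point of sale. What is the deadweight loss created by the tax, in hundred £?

Deadweight loss = £375 hundred.

Rewrite in direct form: Qd = 569 − 5P and Qs = P + 239.
Without the tax, 569 − 5P = P + 239 gives 6P = 330, so P* = £55 and Q* = 294.
With the tax collected from consumers, demand (in seller-price terms) shifts: Qd = 569 − 5(P + 30).
Solving gives Q = 269 with consumers paying £60 and suppliers receiving £30 (the £30 wedge).
Quantity falls by |ΔQ| = |294 − 269| = 25.
DWL = ½ · t · |ΔQ| = ½ · 30 · 25 = £375.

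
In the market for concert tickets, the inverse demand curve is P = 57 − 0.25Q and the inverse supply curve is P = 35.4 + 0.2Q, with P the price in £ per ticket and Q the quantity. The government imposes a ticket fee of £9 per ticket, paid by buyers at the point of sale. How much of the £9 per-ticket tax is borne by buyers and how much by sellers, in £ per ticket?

Buyers bear £5 per ticket; sellers bear £4 per ticket.

Rewrite in direct form: Qd = 228 − 4P and Qs = 5P − 177.
Without the tax, 228 − 4P = 5P − 177 gives 9P = 405, so P* = £45 and Q* = 48.
With the tax collected from buyers, demand (in seller-price terms) shifts: Qd = 228 − 4(P + 9).
Solving gives Q = 28 with buyers paying £50 and sellers receiving £41 (the £9 wedge).
Burden on buyers: £5; on sellers: £4. (They sum to £9.)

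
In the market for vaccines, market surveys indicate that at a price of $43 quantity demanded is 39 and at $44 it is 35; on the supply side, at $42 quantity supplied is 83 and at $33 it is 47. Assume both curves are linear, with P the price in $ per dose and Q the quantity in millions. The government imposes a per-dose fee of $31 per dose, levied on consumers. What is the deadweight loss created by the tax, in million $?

Demand slope: (35 − 39)/(44 − 43) = -4, so Qd = 211 − 4P.
Supply slope: (47 − 83)/(33 − 42) = 4, so Qs = 4P − 85.
Without the tax, 211 − 4P = 4P − 85 gives 8P = 296, so P* = $37 and Q* = 63.
With the tax collected from consumers, demand (in seller-price terms) shifts: Qd = 211 − 4(P + 31).
New equilibrium: consumers pay $52.5, sellers receive $21.5, Q = 1. (Wedge: Pb − Ps = 31.)
Quantity falls by |ΔQ| = |63 − 1| = 62.
DWL = ½ · t · |ΔQ| = ½ · 31 · 62 = $961.

Deadweight loss = $961 million.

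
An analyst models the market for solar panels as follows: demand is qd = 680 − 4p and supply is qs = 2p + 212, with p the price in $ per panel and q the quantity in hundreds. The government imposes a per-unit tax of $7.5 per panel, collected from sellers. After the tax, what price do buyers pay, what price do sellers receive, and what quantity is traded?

Buyers pay $80.5; sellers receive $73; quantity = 358.

Before the tax: set 680 − 4p = 2p + 212 → p* = $78, q* = 368.
With the tax collected from sellers, supply shifts: qs = 2(p − 7.5) + 212.
New equilibrium: buyers pay $80.5, sellers receive $73, q = 358. (Wedge: pb − ps = 7.5.)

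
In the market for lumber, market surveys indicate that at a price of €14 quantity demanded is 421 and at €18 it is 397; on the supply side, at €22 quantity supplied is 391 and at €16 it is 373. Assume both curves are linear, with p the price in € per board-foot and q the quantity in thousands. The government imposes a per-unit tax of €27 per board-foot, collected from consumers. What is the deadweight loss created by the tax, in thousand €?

Deadweight loss = €729 thousand.

Demand slope: (397 − 421)/(18 − 14) = -6, so qd = 505 − 6p.
Supply slope: (373 − 391)/(16 − 22) = 3, so qs = 3p + 325.
Without the tax, 505 − 6p = 3p + 325 gives 9p = 180, so p* = €20 and q* = 385.
With the tax collected from consumers, demand (in seller-price terms) shifts: qd = 505 − 6(p + 27).
New equilibrium: consumers pay €29, suppliers receive €2, q = 331. (Wedge: pb − ps = 27.)
Quantity falls by |ΔQ| = |385 − 331| = 54.
DWL = ½ · t · |ΔQ| = ½ · 27 · 54 = €729.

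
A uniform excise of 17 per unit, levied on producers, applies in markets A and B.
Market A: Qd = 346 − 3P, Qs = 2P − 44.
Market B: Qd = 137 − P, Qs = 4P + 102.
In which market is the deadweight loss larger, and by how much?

Market A, by 57.8.

Market A: pre-tax P* = 78, Q* = 112; post-tax Q = 91.6; deadweight loss = 173.4.
Market B: pre-tax P* = 7, Q* = 130; post-tax Q = 116.4; deadweight loss = 115.6.
Difference: 173.4 vs 115.6 → market A is larger by 57.8.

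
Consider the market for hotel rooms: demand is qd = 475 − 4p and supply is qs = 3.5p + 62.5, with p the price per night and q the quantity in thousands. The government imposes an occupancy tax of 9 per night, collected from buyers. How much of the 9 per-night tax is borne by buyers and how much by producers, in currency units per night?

Buyers bear 4.2 per night; producers bear 4.8 per night.

Without the tax, 475 − 4p = 3.5p + 62.5 gives 7.5p = 412.5, so p* = 55 and q* = 255.
With the tax collected from buyers, demand (in seller-price terms) shifts: qd = 475 − 4(p + 9).
New equilibrium: buyers pay 59.2, producers receive 50.2, q = 238.2. (Wedge: pb − ps = 9.)
Burden on buyers: 4.2; on producers: 4.8. (They sum to 9.)
The less price-elastic side of the market bears the larger share of a per-unit tax.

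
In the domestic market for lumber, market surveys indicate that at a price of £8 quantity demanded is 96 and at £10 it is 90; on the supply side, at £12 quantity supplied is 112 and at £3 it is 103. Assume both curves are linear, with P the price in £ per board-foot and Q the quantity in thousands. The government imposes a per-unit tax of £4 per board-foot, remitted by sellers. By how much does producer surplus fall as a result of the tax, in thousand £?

Producer surplus falls by £310.5 thousand.

Demand slope: (90 − 96)/(10 − 8) = -3, so Qd = 120 − 3P.
Supply slope: (103 − 112)/(3 − 12) = 1, so Qs = P + 100.
Without the tax, 120 − 3P = P + 100 gives 4P = 20, so P* = £5 and Q* = 105.
With the tax collected from sellers, supply shifts: Qs = (P − 4) + 100.
Solving gives Q = 102 with buyers paying £6 and sellers receiving £2 (the £4 wedge).
ΔPS is the trapezoid between Q = 102 and Q = 105 of height £3: ½ · (105 + 102) · 3 = £310.5.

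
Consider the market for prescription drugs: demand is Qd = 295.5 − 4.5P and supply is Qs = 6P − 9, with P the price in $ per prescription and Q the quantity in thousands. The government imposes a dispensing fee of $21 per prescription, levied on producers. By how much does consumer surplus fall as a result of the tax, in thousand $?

Consumer surplus falls by $1656 thousand.

Before the tax: set 295.5 − 4.5P = 6P − 9 → P* = $29, Q* = 165.
With the tax collected from producers, supply shifts: Qs = 6(P − 21) − 9.
Solving gives Q = 111 with buyers paying $41 and producers receiving $20 (the $21 wedge).
ΔCS is the trapezoid between Q = 111 and Q = 165 of height $12: ½ · (165 + 111) · 12 = $1656.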